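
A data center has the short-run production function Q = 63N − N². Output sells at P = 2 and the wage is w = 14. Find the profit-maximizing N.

N* = 28

The marginal product of N is MP_N = 63 − 2N.
A price-taking firm hires until the value of the marginal product equals the wage: P·MP_N = w, so 2·(63 − 2N) = 14.
Then 63 − 2N = 7, giving N = 28.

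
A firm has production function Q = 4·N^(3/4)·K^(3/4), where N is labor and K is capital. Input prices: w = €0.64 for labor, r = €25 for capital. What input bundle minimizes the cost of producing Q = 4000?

N* = 625, K* = 16

Cost minimization requires the marginal rate of technical substitution to equal the input-price ratio: MP_N/MP_K = w/r.
Here MP_N/MP_K = (3/4)·(K/N)/(3/4) = (K/N). Setting this equal to 0.64/25 = 0.0256 gives K = 0.0256N.
Substituting into Q = 4000: 4·N^(3/4)·(0.0256N)^(3/4) = 4000.
Solving, N = 625 and K = 16.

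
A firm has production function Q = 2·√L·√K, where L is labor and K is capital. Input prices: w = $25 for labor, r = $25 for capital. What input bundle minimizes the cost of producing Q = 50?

Cost minimization requires the marginal rate of technical substitution to equal the input-price ratio: MP_L/MP_K = w/r.
Here MP_L/MP_K = (1/2)·(K/L)/(1/2) = (K/L). Setting this equal to 25/25 = 1 gives K = L.
Substituting into Q = 50: 2·L^(1/2)·(L)^(1/2) = 50.
Solving, L = 25 and K = 25.

L* = 25, K* = 25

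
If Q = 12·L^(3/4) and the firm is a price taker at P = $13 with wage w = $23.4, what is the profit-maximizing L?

MP_L = (3/4)·12·L^(-1/4) = 9·L^(-1/4).
Profit maximization for a price taker requires P·MP_L = w: 13·9·L^(-1/4) = 23.4.
So L^(-1/4) = 0.2, which gives L = 625.

L* = 625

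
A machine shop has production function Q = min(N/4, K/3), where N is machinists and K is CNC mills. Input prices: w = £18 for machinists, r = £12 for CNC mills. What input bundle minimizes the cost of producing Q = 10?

With a fixed-proportions technology, the cost-minimizing bundle uses no slack in either input: N/4 = K/3 = Q.
So N = 4·10 = 40 and K = 3·10 = 30.

N* = 40, K* = 30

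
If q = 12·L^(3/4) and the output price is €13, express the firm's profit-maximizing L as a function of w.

L(w) = (117/w)^(4)

MP_L = (3/4)·12·L^(-1/4) = 9·L^(-1/4).
Setting P·MP_L = w: 117·L^(-1/4) = w.
Solving for L: L^(-1/4) = w/117, so L = (117/w)^(4).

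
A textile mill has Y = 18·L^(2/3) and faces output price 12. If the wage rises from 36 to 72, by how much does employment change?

ΔL = -56

From P·MP_L = w with MP_L = 12·L^(-1/3), the labor demand is L(w) = (144/w)^(3).
At w = 36: L = 64. At w = 72: L = 8.
ΔL = 8 − 64 = -56.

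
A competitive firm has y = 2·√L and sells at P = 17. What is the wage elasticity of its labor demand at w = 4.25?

MP_L = (1/2)·2·L^(-1/2), so P·MP_L = w gives 17·L^(-1/2) = w.
Solving, L(w) = (17/w)^(2). This is a constant-elasticity form: L ∝ w^(−2), so ε = −2.

ε = -2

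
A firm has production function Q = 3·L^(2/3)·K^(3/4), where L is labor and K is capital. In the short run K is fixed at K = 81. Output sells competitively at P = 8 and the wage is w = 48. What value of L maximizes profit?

With K = 81, MP_L = (2/3)·3·L^(-1/3)·81^(3/4) = 54·L^(-1/3).
Profit maximization for a price taker requires P·MP_L = w: 8·54·L^(-1/3) = 48.
So L^(-1/3) = 1/9, which gives L = 729.

L* = 729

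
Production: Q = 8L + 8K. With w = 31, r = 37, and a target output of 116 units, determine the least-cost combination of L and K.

L* = 14.5, K* = 0

The inputs are perfect substitutes, so the firm uses whichever has the lower cost per unit of output.
Cost per unit of output via L is w/8 = 3.875; via K it is r/8 = 4.625. L is cheaper.
Producing Q = 116 with L alone: L = 14.5, K = 0.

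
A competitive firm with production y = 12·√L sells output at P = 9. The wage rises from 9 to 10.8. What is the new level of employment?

From P·MP_L = w with MP_L = 6·L^(-1/2), the labor demand is L(w) = (54/w)^(2).
At w = 9: L = 36. At w = 10.8: L = 25.

L* = 25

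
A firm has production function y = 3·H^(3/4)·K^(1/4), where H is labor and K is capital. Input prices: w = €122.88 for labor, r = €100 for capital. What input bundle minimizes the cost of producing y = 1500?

Cost minimization requires the marginal rate of technical substitution to equal the input-price ratio: MP_H/MP_K = w/r.
Here MP_H/MP_K = (3/4)·(K/H)/(1/4) = 3·(K/H). Setting this equal to 122.88/100 = 1.2288 gives K = 0.4096H.
Substituting into y = 1500: 3·H^(3/4)·(0.4096H)^(1/4) = 1500.
Solving, H = 625 and K = 256.

H* = 625, K* = 256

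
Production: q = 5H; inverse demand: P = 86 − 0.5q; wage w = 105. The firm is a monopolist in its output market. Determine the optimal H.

Marginal revenue from the inverse demand is MR = 86 − q.
The marginal product is MP_H = 5.
A monopolist hires until marginal revenue product equals the wage: MR·MP_H = w.
(86 − 5H)·5 = 105, so H = 13.

H* = 13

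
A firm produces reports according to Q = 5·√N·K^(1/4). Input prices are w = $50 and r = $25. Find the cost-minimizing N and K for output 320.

Cost minimization requires the marginal rate of technical substitution to equal the input-price ratio: MP_N/MP_K = w/r.
Here MP_N/MP_K = (1/2)·(K/N)/(1/4) = 2·(K/N). Setting this equal to 50/25 = 2 gives K = N.
Substituting into Q = 320: 5·N^(1/2)·(N)^(1/4) = 320.
Solving, N = 256 and K = 256.

N* = 256, K* = 256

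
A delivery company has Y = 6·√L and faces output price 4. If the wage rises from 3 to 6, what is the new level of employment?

From P·MP_L = w with MP_L = 3·L^(-1/2), the labor demand is L(w) = (12/w)^(2).
At w = 3: L = 16. At w = 6: L = 4.

L* = 4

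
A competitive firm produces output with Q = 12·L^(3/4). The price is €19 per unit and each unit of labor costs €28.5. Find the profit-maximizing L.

L* = 1296

MP_L = (3/4)·12·L^(-1/4) = 9·L^(-1/4).
Profit maximization for a price taker requires P·MP_L = w: 19·9·L^(-1/4) = 28.5.
So L^(-1/4) = 1/6, which gives L = 1296.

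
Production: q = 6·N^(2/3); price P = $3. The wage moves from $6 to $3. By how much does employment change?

ΔN = 56

From P·MP_N = w with MP_N = 4·N^(-1/3), the labor demand is N(w) = (12/w)^(3).
At w = 6: N = 8. At w = 3: N = 64.
ΔN = 64 − 8 = 56.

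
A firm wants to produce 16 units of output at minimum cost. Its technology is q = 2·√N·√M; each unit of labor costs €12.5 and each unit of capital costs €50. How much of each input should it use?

N* = 16, M* = 4

Cost minimization requires the marginal rate of technical substitution to equal the input-price ratio: MP_N/MP_M = w/r.
Here MP_N/MP_M = (1/2)·(M/N)/(1/2) = (M/N). Setting this equal to 12.5/50 = 0.25 gives M = 0.25N.
Substituting into q = 16: 2·N^(1/2)·(0.25N)^(1/2) = 16.
Solving, N = 16 and M = 4.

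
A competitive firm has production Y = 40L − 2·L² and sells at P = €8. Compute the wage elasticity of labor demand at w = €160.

From P·MP_L = w with MP_L = 40 − 4L, labor demand is L(w) = (40 − w/8)/4.
dL/dw = −1/(32) = -0.03125.
At w = 160, L = 5, so ε = (dL/dw)·(w/L) = (-0.03125)·(160/5) = -1.

ε = -1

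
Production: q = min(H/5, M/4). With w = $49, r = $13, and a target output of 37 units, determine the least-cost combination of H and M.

With a fixed-proportions technology, the cost-minimizing bundle uses no slack in either input: H/5 = M/4 = q.
So H = 5·37 = 185 and M = 4·37 = 148.

H* = 185, M* = 148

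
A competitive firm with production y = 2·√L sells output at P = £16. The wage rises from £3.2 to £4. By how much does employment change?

From P·MP_L = w with MP_L = L^(-1/2), the labor demand is L(w) = (16/w)^(2).
At w = 3.2: L = 25. At w = 4: L = 16.
ΔL = 16 − 25 = -9.

ΔL = -9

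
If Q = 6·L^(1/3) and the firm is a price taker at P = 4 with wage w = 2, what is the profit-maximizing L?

L* = 8

MP_L = (1/3)·6·L^(-2/3) = 2·L^(-2/3).
Profit maximization for a price taker requires P·MP_L = w: 4·2·L^(-2/3) = 2.
So L^(-2/3) = 0.25, which gives L = 8.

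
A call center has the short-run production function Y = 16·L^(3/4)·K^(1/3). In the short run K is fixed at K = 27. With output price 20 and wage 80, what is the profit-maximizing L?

With K = 27, MP_L = (3/4)·16·L^(-1/4)·27^(1/3) = 36·L^(-1/4).
Profit maximization for a price taker requires P·MP_L = w: 20·36·L^(-1/4) = 80.
So L^(-1/4) = 1/9, which gives L = 6561.

L* = 6561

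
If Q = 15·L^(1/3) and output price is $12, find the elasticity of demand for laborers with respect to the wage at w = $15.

MP_L = (1/3)·15·L^(-2/3), so P·MP_L = w gives 60·L^(-2/3) = w.
Solving, L(w) = (60/w)^(3/2). This is a constant-elasticity form: L ∝ w^(−3/2), so ε = −3/2.

ε = -1.5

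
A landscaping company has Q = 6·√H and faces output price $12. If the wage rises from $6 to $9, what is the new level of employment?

H* = 16

From P·MP_H = w with MP_H = 3·H^(-1/2), the labor demand is H(w) = (36/w)^(2).
At w = 6: H = 36. At w = 9: H = 16.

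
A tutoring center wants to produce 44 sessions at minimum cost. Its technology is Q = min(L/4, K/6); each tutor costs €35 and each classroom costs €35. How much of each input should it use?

With a fixed-proportions technology, the cost-minimizing bundle uses no slack in either input: L/4 = K/6 = Q.
So L = 4·44 = 176 and K = 6·44 = 264.

L* = 176, K* = 264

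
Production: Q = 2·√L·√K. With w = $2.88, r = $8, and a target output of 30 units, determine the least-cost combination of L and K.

L* = 25, K* = 9

Cost minimization requires the marginal rate of technical substitution to equal the input-price ratio: MP_L/MP_K = w/r.
Here MP_L/MP_K = (1/2)·(K/L)/(1/2) = (K/L). Setting this equal to 2.88/8 = 0.36 gives K = 0.36L.
Substituting into Q = 30: 2·L^(1/2)·(0.36L)^(1/2) = 30.
Solving, L = 25 and K = 9.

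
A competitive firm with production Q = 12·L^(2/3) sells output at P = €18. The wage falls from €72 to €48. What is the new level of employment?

From P·MP_L = w with MP_L = 8·L^(-1/3), the labor demand is L(w) = (144/w)^(3).
At w = 72: L = 8. At w = 48: L = 27.

L* = 27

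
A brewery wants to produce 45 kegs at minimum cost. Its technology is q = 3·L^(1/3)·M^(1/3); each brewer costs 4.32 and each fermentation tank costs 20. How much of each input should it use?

Cost minimization requires the marginal rate of technical substitution to equal the input-price ratio: MP_L/MP_M = w/r.
Here MP_L/MP_M = (1/3)·(M/L)/(1/3) = (M/L). Setting this equal to 4.32/20 = 0.216 gives M = 0.216L.
Substituting into q = 45: 3·L^(1/3)·(0.216L)^(1/3) = 45.
Solving, L = 125 and M = 27.

L* = 125, M* = 27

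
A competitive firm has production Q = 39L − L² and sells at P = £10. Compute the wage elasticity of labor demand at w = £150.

ε = -0.625

From P·MP_L = w with MP_L = 39 − 2L, labor demand is L(w) = (39 − w/10)/2.
dL/dw = −1/(20) = -0.05.
At w = 150, L = 12, so ε = (dL/dw)·(w/L) = (-0.05)·(150/12) = -0.625.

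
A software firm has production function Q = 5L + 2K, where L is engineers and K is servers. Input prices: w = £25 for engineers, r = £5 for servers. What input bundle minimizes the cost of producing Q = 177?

L* = 0, K* = 88.5

The inputs are perfect substitutes, so the firm uses whichever has the lower cost per unit of output.
Cost per unit of output via L is w/5 = 5; via K it is r/2 = 2.5. K is cheaper.
Producing Q = 177 with K alone: L = 0, K = 88.5.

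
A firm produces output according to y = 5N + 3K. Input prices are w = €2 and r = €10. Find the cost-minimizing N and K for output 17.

N* = 3.4, K* = 0

The inputs are perfect substitutes, so the firm uses whichever has the lower cost per unit of output.
Cost per unit of output via N is w/5 = 0.4; via K it is r/3 = 10/3. N is cheaper.
Producing y = 17 with N alone: N = 3.4, K = 0.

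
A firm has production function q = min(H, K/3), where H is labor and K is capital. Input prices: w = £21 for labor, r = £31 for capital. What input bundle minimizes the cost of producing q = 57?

With a fixed-proportions technology, the cost-minimizing bundle uses no slack in either input: H = K/3 = q.
So H = 57 and K = 3·57 = 171.

H* = 57, K* = 171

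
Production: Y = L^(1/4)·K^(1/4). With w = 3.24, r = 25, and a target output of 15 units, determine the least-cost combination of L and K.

Cost minimization requires the marginal rate of technical substitution to equal the input-price ratio: MP_L/MP_K = w/r.
Here MP_L/MP_K = (1/4)·(K/L)/(1/4) = (K/L). Setting this equal to 3.24/25 = 0.1296 gives K = 0.1296L.
Substituting into Y = 15: L^(1/4)·(0.1296L)^(1/4) = 15.
Solving, L = 625 and K = 81.

L* = 625, K* = 81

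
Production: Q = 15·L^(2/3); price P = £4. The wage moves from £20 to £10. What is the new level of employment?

L* = 64

From P·MP_L = w with MP_L = 10·L^(-1/3), the labor demand is L(w) = (40/w)^(3).
At w = 20: L = 8. At w = 10: L = 64.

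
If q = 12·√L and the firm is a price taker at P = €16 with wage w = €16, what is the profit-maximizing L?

MP_L = (1/2)·12·L^(-1/2) = 6·L^(-1/2).
Profit maximization for a price taker requires P·MP_L = w: 16·6·L^(-1/2) = 16.
So L^(-1/2) = 1/6, which gives L = 36.

L* = 36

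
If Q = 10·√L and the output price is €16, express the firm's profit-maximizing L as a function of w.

L(w) = 6400/w²

MP_L = (1/2)·10·L^(-1/2) = 5·L^(-1/2).
Setting P·MP_L = w: 80·L^(-1/2) = w.
Solving for L: L^(-1/2) = w/80, so L = (80/w)^(2).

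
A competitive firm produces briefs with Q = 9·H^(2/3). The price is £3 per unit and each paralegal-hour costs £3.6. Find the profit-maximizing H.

H* = 125

MP_H = (2/3)·9·H^(-1/3) = 6·H^(-1/3).
Profit maximization for a price taker requires P·MP_H = w: 3·6·H^(-1/3) = 3.6.
So H^(-1/3) = 0.2, which gives H = 125.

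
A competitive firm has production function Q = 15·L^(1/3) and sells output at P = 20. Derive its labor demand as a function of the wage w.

L(w) = (100/w)^(3/2)

MP_L = (1/3)·15·L^(-2/3) = 5·L^(-2/3).
Setting P·MP_L = w: 100·L^(-2/3) = w.
Solving for L: L^(-2/3) = w/100, so L = (100/w)^(3/2).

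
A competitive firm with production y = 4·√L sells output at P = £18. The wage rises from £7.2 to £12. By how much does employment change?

ΔL = -16

From P·MP_L = w with MP_L = 2·L^(-1/2), the labor demand is L(w) = (36/w)^(2).
At w = 7.2: L = 25. At w = 12: L = 9.
ΔL = 9 − 25 = -16.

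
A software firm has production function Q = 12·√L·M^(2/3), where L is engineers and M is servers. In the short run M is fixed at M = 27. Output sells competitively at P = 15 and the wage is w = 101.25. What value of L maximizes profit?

With M = 27, MP_L = (1/2)·12·L^(-1/2)·27^(2/3) = 54·L^(-1/2).
Profit maximization for a price taker requires P·MP_L = w: 15·54·L^(-1/2) = 101.25.
So L^(-1/2) = 0.125, which gives L = 64.

L* = 64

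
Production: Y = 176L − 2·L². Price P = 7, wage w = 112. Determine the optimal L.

L* = 40

The marginal product of L is MP_L = 176 − 4L.
A price-taking firm hires until the value of the marginal product equals the wage: P·MP_L = w, so 7·(176 − 4L) = 112.
Then 176 − 4L = 16, giving L = 40.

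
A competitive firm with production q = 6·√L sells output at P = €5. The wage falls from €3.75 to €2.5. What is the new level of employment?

From P·MP_L = w with MP_L = 3·L^(-1/2), the labor demand is L(w) = (15/w)^(2).
At w = 3.75: L = 16. At w = 2.5: L = 36.

L* = 36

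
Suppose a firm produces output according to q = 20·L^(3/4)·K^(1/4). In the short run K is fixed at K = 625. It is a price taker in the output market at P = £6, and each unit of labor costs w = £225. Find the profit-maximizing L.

With K = 625, MP_L = (3/4)·20·L^(-1/4)·625^(1/4) = 75·L^(-1/4).
Profit maximization for a price taker requires P·MP_L = w: 6·75·L^(-1/4) = 225.
So L^(-1/4) = 0.5, which gives L = 16.

L* = 16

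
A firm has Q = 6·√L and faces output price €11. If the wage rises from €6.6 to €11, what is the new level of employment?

L* = 9

From P·MP_L = w with MP_L = 3·L^(-1/2), the labor demand is L(w) = (33/w)^(2).
At w = 6.6: L = 25. At w = 11: L = 9.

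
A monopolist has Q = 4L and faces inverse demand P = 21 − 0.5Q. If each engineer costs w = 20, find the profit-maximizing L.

Marginal revenue from the inverse demand is MR = 21 − Q.
The marginal product is MP_L = 4.
A monopolist hires until marginal revenue product equals the wage: MR·MP_L = w.
(21 − 4L)·4 = 20, so L = 4.

L* = 4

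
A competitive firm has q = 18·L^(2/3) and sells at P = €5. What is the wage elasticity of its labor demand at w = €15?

MP_L = (2/3)·18·L^(-1/3), so P·MP_L = w gives 60·L^(-1/3) = w.
Solving, L(w) = (60/w)^(3). This is a constant-elasticity form: L ∝ w^(−3), so ε = −3.

ε = -3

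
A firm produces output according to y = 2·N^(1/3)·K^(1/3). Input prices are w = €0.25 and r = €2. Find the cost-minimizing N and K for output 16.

Cost minimization requires the marginal rate of technical substitution to equal the input-price ratio: MP_N/MP_K = w/r.
Here MP_N/MP_K = (1/3)·(K/N)/(1/3) = (K/N). Setting this equal to 0.25/2 = 0.125 gives K = 0.125N.
Substituting into y = 16: 2·N^(1/3)·(0.125N)^(1/3) = 16.
Solving, N = 64 and K = 8.

N* = 64, K* = 8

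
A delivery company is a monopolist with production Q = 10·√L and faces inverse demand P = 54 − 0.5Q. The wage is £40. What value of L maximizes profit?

L* = 9

Marginal revenue from the inverse demand is MR = 54 − Q.
The marginal product is MP_L = 5·L^(-1/2).
A monopolist hires until marginal revenue product equals the wage: MR·MP_L = w.
At L, Q = 10·√L. Substituting and solving: (54 − 10·√L)·5·L^(-1/2) = 40 gives L = 9.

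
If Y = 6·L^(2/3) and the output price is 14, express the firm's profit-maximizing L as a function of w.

MP_L = (2/3)·6·L^(-1/3) = 4·L^(-1/3).
Setting P·MP_L = w: 56·L^(-1/3) = w.
Solving for L: L^(-1/3) = w/56, so L = (56/w)^(3).

L(w) = 175616/w³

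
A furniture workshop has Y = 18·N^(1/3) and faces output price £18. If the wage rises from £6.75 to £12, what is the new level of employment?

N* = 27

From P·MP_N = w with MP_N = 6·N^(-2/3), the labor demand is N(w) = (108/w)^(3/2).
At w = 6.75: N = 64. At w = 12: N = 27.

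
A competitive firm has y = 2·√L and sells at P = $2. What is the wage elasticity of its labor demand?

MP_L = (1/2)·2·L^(-1/2), so P·MP_L = w gives 2·L^(-1/2) = w.
Solving, L(w) = (2/w)^(2). This is a constant-elasticity form: L ∝ w^(−2), so ε = −2.

ε = -2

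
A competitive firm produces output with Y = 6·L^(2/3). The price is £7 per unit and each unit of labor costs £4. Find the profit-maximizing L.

L* = 343

MP_L = (2/3)·6·L^(-1/3) = 4·L^(-1/3).
Profit maximization for a price taker requires P·MP_L = w: 7·4·L^(-1/3) = 4.
So L^(-1/3) = 1/7, which gives L = 343.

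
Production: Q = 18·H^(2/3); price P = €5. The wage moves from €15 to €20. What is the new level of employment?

From P·MP_H = w with MP_H = 12·H^(-1/3), the labor demand is H(w) = (60/w)^(3).
At w = 15: H = 64. At w = 20: H = 27.

H* = 27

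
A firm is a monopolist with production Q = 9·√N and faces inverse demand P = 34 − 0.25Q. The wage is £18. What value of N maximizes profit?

N* = 16

Marginal revenue from the inverse demand is MR = 34 − 0.5Q.
The marginal product is MP_N = 4.5·N^(-1/2).
A monopolist hires until marginal revenue product equals the wage: MR·MP_N = w.
At N, Q = 9·√N. Substituting and solving: (34 − 4.5·√N)·4.5·N^(-1/2) = 18 gives N = 16.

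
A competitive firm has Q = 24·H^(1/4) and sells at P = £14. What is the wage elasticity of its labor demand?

MP_H = (1/4)·24·H^(-3/4), so P·MP_H = w gives 84·H^(-3/4) = w.
Solving, H(w) = (84/w)^(4/3). This is a constant-elasticity form: H ∝ w^(−4/3), so ε = −4/3.

ε = -4/3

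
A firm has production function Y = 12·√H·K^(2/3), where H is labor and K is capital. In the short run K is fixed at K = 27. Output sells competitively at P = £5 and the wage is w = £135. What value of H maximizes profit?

H* = 4

With K = 27, MP_H = (1/2)·12·H^(-1/2)·27^(2/3) = 54·H^(-1/2).
Profit maximization for a price taker requires P·MP_H = w: 5·54·H^(-1/2) = 135.
So H^(-1/2) = 0.5, which gives H = 4.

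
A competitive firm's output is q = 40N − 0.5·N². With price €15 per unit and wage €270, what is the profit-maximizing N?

The marginal product of N is MP_N = 40 − N.
A price-taking firm hires until the value of the marginal product equals the wage: P·MP_N = w, so 15·(40 − N) = 270.
Then 40 − N = 18, giving N = 22.

N* = 22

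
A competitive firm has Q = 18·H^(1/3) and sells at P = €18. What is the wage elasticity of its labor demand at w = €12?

MP_H = (1/3)·18·H^(-2/3), so P·MP_H = w gives 108·H^(-2/3) = w.
Solving, H(w) = (108/w)^(3/2). This is a constant-elasticity form: H ∝ w^(−3/2), so ε = −3/2.

ε = -1.5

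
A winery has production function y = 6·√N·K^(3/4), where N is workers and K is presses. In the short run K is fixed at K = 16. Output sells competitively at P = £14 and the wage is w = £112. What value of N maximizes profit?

N* = 9

With K = 16, MP_N = (1/2)·6·N^(-1/2)·16^(3/4) = 24·N^(-1/2).
Profit maximization for a price taker requires P·MP_N = w: 14·24·N^(-1/2) = 112.
So N^(-1/2) = 1/3, which gives N = 9.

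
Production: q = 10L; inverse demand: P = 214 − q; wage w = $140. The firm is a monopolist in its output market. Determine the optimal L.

Marginal revenue from the inverse demand is MR = 214 − 2q.
The marginal product is MP_L = 10.
A monopolist hires until marginal revenue product equals the wage: MR·MP_L = w.
(214 − 20L)·10 = 140, so L = 10.

L* = 10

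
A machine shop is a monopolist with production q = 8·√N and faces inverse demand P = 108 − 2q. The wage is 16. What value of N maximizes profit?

Marginal revenue from the inverse demand is MR = 108 − 4q.
The marginal product is MP_N = 4·N^(-1/2).
A monopolist hires until marginal revenue product equals the wage: MR·MP_N = w.
At N, q = 8·√N. Substituting and solving: (108 − 32·√N)·4·N^(-1/2) = 16 gives N = 9.

N* = 9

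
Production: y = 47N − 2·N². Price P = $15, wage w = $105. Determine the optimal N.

N* = 10

The marginal product of N is MP_N = 47 − 4N.
A price-taking firm hires until the value of the marginal product equals the wage: P·MP_N = w, so 15·(47 − 4N) = 105.
Then 47 − 4N = 7, giving N = 10.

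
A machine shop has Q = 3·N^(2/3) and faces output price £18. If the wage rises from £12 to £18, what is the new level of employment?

From P·MP_N = w with MP_N = 2·N^(-1/3), the labor demand is N(w) = (36/w)^(3).
At w = 12: N = 27. At w = 18: N = 8.

N* = 8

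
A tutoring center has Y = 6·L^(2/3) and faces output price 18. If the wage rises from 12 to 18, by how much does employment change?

ΔL = -152

From P·MP_L = w with MP_L = 4·L^(-1/3), the labor demand is L(w) = (72/w)^(3).
At w = 12: L = 216. At w = 18: L = 64.
ΔL = 64 − 216 = -152.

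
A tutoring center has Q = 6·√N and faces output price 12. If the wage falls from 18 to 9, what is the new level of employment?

N* = 16

From P·MP_N = w with MP_N = 3·N^(-1/2), the labor demand is N(w) = (36/w)^(2).
At w = 18: N = 4. At w = 9: N = 16.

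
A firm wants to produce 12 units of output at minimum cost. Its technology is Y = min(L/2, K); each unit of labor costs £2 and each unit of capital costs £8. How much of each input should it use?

L* = 24, K* = 12

With a fixed-proportions technology, the cost-minimizing bundle uses no slack in either input: L/2 = K = Y.
So L = 2·12 = 24 and K = 12.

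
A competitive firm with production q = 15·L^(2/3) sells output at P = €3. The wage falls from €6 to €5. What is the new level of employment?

L* = 216

From P·MP_L = w with MP_L = 10·L^(-1/3), the labor demand is L(w) = (30/w)^(3).
At w = 6: L = 125. At w = 5: L = 216.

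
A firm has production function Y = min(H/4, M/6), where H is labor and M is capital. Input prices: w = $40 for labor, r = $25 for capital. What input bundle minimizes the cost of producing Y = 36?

With a fixed-proportions technology, the cost-minimizing bundle uses no slack in either input: H/4 = M/6 = Y.
So H = 4·36 = 144 and M = 6·36 = 216.

H* = 144, M* = 216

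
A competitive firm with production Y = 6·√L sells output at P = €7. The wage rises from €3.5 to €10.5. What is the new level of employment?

From P·MP_L = w with MP_L = 3·L^(-1/2), the labor demand is L(w) = (21/w)^(2).
At w = 3.5: L = 36. At w = 10.5: L = 4.

L* = 4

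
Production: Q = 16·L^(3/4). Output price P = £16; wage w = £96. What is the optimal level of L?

MP_L = (3/4)·16·L^(-1/4) = 12·L^(-1/4).
Profit maximization for a price taker requires P·MP_L = w: 16·12·L^(-1/4) = 96.
So L^(-1/4) = 0.5, which gives L = 16.

L* = 16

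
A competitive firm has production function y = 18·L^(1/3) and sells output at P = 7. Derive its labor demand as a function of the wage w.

MP_L = (1/3)·18·L^(-2/3) = 6·L^(-2/3).
Setting P·MP_L = w: 42·L^(-2/3) = w.
Solving for L: L^(-2/3) = w/42, so L = (42/w)^(3/2).

L(w) = (42/w)^(3/2)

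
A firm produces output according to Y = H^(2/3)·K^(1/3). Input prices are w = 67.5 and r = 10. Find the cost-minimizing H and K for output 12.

Cost minimization requires the marginal rate of technical substitution to equal the input-price ratio: MP_H/MP_K = w/r.
Here MP_H/MP_K = (2/3)·(K/H)/(1/3) = 2·(K/H). Setting this equal to 67.5/10 = 6.75 gives K = 3.375H.
Substituting into Y = 12: H^(2/3)·(3.375H)^(1/3) = 12.
Solving, H = 8 and K = 27.

H* = 8, K* = 27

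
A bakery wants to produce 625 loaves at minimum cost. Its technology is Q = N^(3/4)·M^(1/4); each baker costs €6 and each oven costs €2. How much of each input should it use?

Cost minimization requires the marginal rate of technical substitution to equal the input-price ratio: MP_N/MP_M = w/r.
Here MP_N/MP_M = (3/4)·(M/N)/(1/4) = 3·(M/N). Setting this equal to 6/2 = 3 gives M = N.
Substituting into Q = 625: N^(3/4)·(N)^(1/4) = 625.
Solving, N = 625 and M = 625.

N* = 625, M* = 625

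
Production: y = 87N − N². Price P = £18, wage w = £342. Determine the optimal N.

N* = 34

The marginal product of N is MP_N = 87 − 2N.
A price-taking firm hires until the value of the marginal product equals the wage: P·MP_N = w, so 18·(87 − 2N) = 342.
Then 87 − 2N = 19, giving N = 34.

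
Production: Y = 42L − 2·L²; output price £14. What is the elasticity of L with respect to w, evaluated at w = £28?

ε = -0.05

From P·MP_L = w with MP_L = 42 − 4L, labor demand is L(w) = (42 − w/14)/4.
dL/dw = −1/(56) = -1/56.
At w = 28, L = 10, so ε = (dL/dw)·(w/L) = (-1/56)·(28/10) = -0.05.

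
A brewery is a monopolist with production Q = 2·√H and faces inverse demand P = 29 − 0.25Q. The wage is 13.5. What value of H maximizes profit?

Marginal revenue from the inverse demand is MR = 29 − 0.5Q.
The marginal product is MP_H = H^(-1/2).
A monopolist hires until marginal revenue product equals the wage: MR·MP_H = w.
At H, Q = 2·√H. Substituting and solving: (29 − √H)·H^(-1/2) = 13.5 gives H = 4.

H* = 4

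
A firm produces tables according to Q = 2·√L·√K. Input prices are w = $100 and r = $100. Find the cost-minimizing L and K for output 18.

L* = 9, K* = 9

Cost minimization requires the marginal rate of technical substitution to equal the input-price ratio: MP_L/MP_K = w/r.
Here MP_L/MP_K = (1/2)·(K/L)/(1/2) = (K/L). Setting this equal to 100/100 = 1 gives K = L.
Substituting into Q = 18: 2·L^(1/2)·(L)^(1/2) = 18.
Solving, L = 9 and K = 9.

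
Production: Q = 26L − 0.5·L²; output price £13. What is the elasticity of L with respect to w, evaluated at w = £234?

ε = -2.25

From P·MP_L = w with MP_L = 26 − L, labor demand is L(w) = 26 − w/13.
dL/dw = −1/(13) = -1/13.
At w = 234, L = 8, so ε = (dL/dw)·(w/L) = (-1/13)·(234/8) = -2.25.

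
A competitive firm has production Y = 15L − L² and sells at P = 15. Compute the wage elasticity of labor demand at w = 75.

From P·MP_L = w with MP_L = 15 − 2L, labor demand is L(w) = (15 − w/15)/2.
dL/dw = −1/(30) = -1/30.
At w = 75, L = 5, so ε = (dL/dw)·(w/L) = (-1/30)·(75/5) = -0.5.

ε = -0.5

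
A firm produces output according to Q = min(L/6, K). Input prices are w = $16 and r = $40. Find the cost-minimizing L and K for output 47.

With a fixed-proportions technology, the cost-minimizing bundle uses no slack in either input: L/6 = K = Q.
So L = 6·47 = 282 and K = 47.

L* = 282, K* = 47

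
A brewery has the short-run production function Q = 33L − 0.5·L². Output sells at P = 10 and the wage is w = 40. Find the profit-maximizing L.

L* = 29

The marginal product of L is MP_L = 33 − L.
A price-taking firm hires until the value of the marginal product equals the wage: P·MP_L = w, so 10·(33 − L) = 40.
Then 33 − L = 4, giving L = 29.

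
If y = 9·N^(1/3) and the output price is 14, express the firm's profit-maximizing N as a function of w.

N(w) = (42/w)^(3/2)

MP_N = (1/3)·9·N^(-2/3) = 3·N^(-2/3).
Setting P·MP_N = w: 42·N^(-2/3) = w.
Solving for N: N^(-2/3) = w/42, so N = (42/w)^(3/2).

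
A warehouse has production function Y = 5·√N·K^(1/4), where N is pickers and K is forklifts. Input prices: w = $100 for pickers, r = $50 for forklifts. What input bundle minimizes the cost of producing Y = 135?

Cost minimization requires the marginal rate of technical substitution to equal the input-price ratio: MP_N/MP_K = w/r.
Here MP_N/MP_K = (1/2)·(K/N)/(1/4) = 2·(K/N). Setting this equal to 100/50 = 2 gives K = N.
Substituting into Y = 135: 5·N^(1/2)·(N)^(1/4) = 135.
Solving, N = 81 and K = 81.

N* = 81, K* = 81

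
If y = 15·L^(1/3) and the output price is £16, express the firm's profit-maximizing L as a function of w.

MP_L = (1/3)·15·L^(-2/3) = 5·L^(-2/3).
Setting P·MP_L = w: 80·L^(-2/3) = w.
Solving for L: L^(-2/3) = w/80, so L = (80/w)^(3/2).

L(w) = (80/w)^(3/2)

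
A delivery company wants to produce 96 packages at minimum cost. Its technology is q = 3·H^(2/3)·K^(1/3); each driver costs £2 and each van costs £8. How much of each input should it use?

Cost minimization requires the marginal rate of technical substitution to equal the input-price ratio: MP_H/MP_K = w/r.
Here MP_H/MP_K = (2/3)·(K/H)/(1/3) = 2·(K/H). Setting this equal to 2/8 = 0.25 gives K = 0.125H.
Substituting into q = 96: 3·H^(2/3)·(0.125H)^(1/3) = 96.
Solving, H = 64 and K = 8.

H* = 64, K* = 8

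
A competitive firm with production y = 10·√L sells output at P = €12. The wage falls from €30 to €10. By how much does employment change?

ΔL = 32

From P·MP_L = w with MP_L = 5·L^(-1/2), the labor demand is L(w) = (60/w)^(2).
At w = 30: L = 4. At w = 10: L = 36.
ΔL = 36 − 4 = 32.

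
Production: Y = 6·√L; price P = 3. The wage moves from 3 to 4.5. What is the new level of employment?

L* = 4

From P·MP_L = w with MP_L = 3·L^(-1/2), the labor demand is L(w) = (9/w)^(2).
At w = 3: L = 9. At w = 4.5: L = 4.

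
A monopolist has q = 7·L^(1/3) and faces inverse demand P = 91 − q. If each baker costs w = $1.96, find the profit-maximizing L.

L* = 125

Marginal revenue from the inverse demand is MR = 91 − 2q.
The marginal product is MP_L = (7/3)·L^(-2/3).
A monopolist hires until marginal revenue product equals the wage: MR·MP_L = w.
At L, q = 7·L^(1/3). Substituting and solving: (91 − 14·L^(1/3))·(7/3)·L^(-2/3) = 1.96 gives L = 125.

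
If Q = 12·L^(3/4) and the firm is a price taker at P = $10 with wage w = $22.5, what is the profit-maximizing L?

L* = 256

MP_L = (3/4)·12·L^(-1/4) = 9·L^(-1/4).
Profit maximization for a price taker requires P·MP_L = w: 10·9·L^(-1/4) = 22.5.
So L^(-1/4) = 0.25, which gives L = 256.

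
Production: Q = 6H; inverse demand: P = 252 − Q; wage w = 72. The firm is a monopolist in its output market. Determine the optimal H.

Marginal revenue from the inverse demand is MR = 252 − 2Q.
The marginal product is MP_H = 6.
A monopolist hires until marginal revenue product equals the wage: MR·MP_H = w.
(252 − 12H)·6 = 72, so H = 20.

H* = 20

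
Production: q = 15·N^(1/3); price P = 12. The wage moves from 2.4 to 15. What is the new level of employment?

N* = 8

From P·MP_N = w with MP_N = 5·N^(-2/3), the labor demand is N(w) = (60/w)^(3/2).
At w = 2.4: N = 125. At w = 15: N = 8.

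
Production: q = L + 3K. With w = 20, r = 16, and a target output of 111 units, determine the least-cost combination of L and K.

L* = 0, K* = 37

The inputs are perfect substitutes, so the firm uses whichever has the lower cost per unit of output.
Cost per unit of output via L is 20; via K it is 16/3. K is cheaper.
Producing q = 111 with K alone: L = 0, K = 37.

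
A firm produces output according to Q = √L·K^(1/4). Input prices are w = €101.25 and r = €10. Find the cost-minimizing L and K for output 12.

Cost minimization requires the marginal rate of technical substitution to equal the input-price ratio: MP_L/MP_K = w/r.
Here MP_L/MP_K = (1/2)·(K/L)/(1/4) = 2·(K/L). Setting this equal to 101.25/10 = 10.125 gives K = 5.0625L.
Substituting into Q = 12: L^(1/2)·(5.0625L)^(1/4) = 12.
Solving, L = 16 and K = 81.

L* = 16, K* = 81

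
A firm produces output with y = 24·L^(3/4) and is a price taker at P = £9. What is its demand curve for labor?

L(w) = (162/w)^(4)

MP_L = (3/4)·24·L^(-1/4) = 18·L^(-1/4).
Setting P·MP_L = w: 162·L^(-1/4) = w.
Solving for L: L^(-1/4) = w/162, so L = (162/w)^(4).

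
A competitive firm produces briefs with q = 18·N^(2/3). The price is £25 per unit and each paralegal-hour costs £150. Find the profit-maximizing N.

MP_N = (2/3)·18·N^(-1/3) = 12·N^(-1/3).
Profit maximization for a price taker requires P·MP_N = w: 25·12·N^(-1/3) = 150.
So N^(-1/3) = 0.5, which gives N = 8.

N* = 8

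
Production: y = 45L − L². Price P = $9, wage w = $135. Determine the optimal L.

L* = 15

The marginal product of L is MP_L = 45 − 2L.
A price-taking firm hires until the value of the marginal product equals the wage: P·MP_L = w, so 9·(45 − 2L) = 135.
Then 45 − 2L = 15, giving L = 15.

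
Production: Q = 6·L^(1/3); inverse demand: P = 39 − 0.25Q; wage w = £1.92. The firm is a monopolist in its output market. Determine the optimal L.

L* = 125

Marginal revenue from the inverse demand is MR = 39 − 0.5Q.
The marginal product is MP_L = 2·L^(-2/3).
A monopolist hires until marginal revenue product equals the wage: MR·MP_L = w.
At L, Q = 6·L^(1/3). Substituting and solving: (39 − 3·L^(1/3))·2·L^(-2/3) = 1.92 gives L = 125.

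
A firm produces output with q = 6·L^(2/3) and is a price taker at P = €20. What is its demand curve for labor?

L(w) = 512000/w³

MP_L = (2/3)·6·L^(-1/3) = 4·L^(-1/3).
Setting P·MP_L = w: 80·L^(-1/3) = w.
Solving for L: L^(-1/3) = w/80, so L = (80/w)^(3).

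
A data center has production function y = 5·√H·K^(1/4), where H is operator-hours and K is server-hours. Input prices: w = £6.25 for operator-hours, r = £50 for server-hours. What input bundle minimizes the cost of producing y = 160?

Cost minimization requires the marginal rate of technical substitution to equal the input-price ratio: MP_H/MP_K = w/r.
Here MP_H/MP_K = (1/2)·(K/H)/(1/4) = 2·(K/H). Setting this equal to 6.25/50 = 0.125 gives K = 0.0625H.
Substituting into y = 160: 5·H^(1/2)·(0.0625H)^(1/4) = 160.
Solving, H = 256 and K = 16.

H* = 256, K* = 16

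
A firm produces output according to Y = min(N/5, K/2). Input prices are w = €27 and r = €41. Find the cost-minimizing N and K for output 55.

N* = 275, K* = 110

With a fixed-proportions technology, the cost-minimizing bundle uses no slack in either input: N/5 = K/2 = Y.
So N = 5·55 = 275 and K = 2·55 = 110.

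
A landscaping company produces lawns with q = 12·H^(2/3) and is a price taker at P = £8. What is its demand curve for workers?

MP_H = (2/3)·12·H^(-1/3) = 8·H^(-1/3).
Setting P·MP_H = w: 64·H^(-1/3) = w.
Solving for H: H^(-1/3) = w/64, so H = (64/w)^(3).

H(w) = 262144/w³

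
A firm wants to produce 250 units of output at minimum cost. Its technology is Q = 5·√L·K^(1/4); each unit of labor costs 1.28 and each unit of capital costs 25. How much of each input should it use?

L* = 625, K* = 16

Cost minimization requires the marginal rate of technical substitution to equal the input-price ratio: MP_L/MP_K = w/r.
Here MP_L/MP_K = (1/2)·(K/L)/(1/4) = 2·(K/L). Setting this equal to 1.28/25 = 0.0512 gives K = 0.0256L.
Substituting into Q = 250: 5·L^(1/2)·(0.0256L)^(1/4) = 250.
Solving, L = 625 and K = 16.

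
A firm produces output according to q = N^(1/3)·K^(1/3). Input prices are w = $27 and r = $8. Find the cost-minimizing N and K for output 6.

N* = 8, K* = 27

Cost minimization requires the marginal rate of technical substitution to equal the input-price ratio: MP_N/MP_K = w/r.
Here MP_N/MP_K = (1/3)·(K/N)/(1/3) = (K/N). Setting this equal to 27/8 = 3.375 gives K = 3.375N.
Substituting into q = 6: N^(1/3)·(3.375N)^(1/3) = 6.
Solving, N = 8 and K = 27.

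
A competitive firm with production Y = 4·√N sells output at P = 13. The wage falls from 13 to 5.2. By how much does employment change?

From P·MP_N = w with MP_N = 2·N^(-1/2), the labor demand is N(w) = (26/w)^(2).
At w = 13: N = 4. At w = 5.2: N = 25.
ΔN = 25 − 4 = 21.

ΔN = 21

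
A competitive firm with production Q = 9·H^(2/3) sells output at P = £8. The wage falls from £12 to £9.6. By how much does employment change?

ΔH = 61

From P·MP_H = w with MP_H = 6·H^(-1/3), the labor demand is H(w) = (48/w)^(3).
At w = 12: H = 64. At w = 9.6: H = 125.
ΔH = 125 − 64 = 61.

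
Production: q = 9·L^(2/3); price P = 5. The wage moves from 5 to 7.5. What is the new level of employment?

L* = 64

From P·MP_L = w with MP_L = 6·L^(-1/3), the labor demand is L(w) = (30/w)^(3).
At w = 5: L = 216. At w = 7.5: L = 64.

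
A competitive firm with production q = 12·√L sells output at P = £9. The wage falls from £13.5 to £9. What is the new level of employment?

L* = 36

From P·MP_L = w with MP_L = 6·L^(-1/2), the labor demand is L(w) = (54/w)^(2).
At w = 13.5: L = 16. At w = 9: L = 36.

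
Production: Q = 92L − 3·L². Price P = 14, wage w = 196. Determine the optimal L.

The marginal product of L is MP_L = 92 − 6L.
A price-taking firm hires until the value of the marginal product equals the wage: P·MP_L = w, so 14·(92 − 6L) = 196.
Then 92 − 6L = 14, giving L = 13.

L* = 13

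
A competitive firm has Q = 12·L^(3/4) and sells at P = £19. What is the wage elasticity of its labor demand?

ε = -4

MP_L = (3/4)·12·L^(-1/4), so P·MP_L = w gives 171·L^(-1/4) = w.
Solving, L(w) = (171/w)^(4). This is a constant-elasticity form: L ∝ w^(−4), so ε = −4.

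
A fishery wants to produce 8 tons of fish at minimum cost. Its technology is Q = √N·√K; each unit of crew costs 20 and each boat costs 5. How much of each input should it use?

N* = 4, K* = 16

Cost minimization requires the marginal rate of technical substitution to equal the input-price ratio: MP_N/MP_K = w/r.
Here MP_N/MP_K = (1/2)·(K/N)/(1/2) = (K/N). Setting this equal to 20/5 = 4 gives K = 4N.
Substituting into Q = 8: N^(1/2)·(4N)^(1/2) = 8.
Solving, N = 4 and K = 16.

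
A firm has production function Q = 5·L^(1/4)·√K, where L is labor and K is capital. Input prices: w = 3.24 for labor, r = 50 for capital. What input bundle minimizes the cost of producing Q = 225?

L* = 625, K* = 81

Cost minimization requires the marginal rate of technical substitution to equal the input-price ratio: MP_L/MP_K = w/r.
Here MP_L/MP_K = (1/4)·(K/L)/(1/2) = 0.5·(K/L). Setting this equal to 3.24/50 = 0.0648 gives K = 0.1296L.
Substituting into Q = 225: 5·L^(1/4)·(0.1296L)^(1/2) = 225.
Solving, L = 625 and K = 81.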